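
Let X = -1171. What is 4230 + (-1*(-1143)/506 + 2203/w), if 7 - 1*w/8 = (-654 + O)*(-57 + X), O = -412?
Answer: 11213365080413/2649498984 ≈ 4232.3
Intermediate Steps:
w = -10472328 (w = 56 - 8*(-654 - 412)*(-57 - 1171) = 56 - (-8528)*(-1228) = 56 - 8*1309048 = 56 - 10472384 = -10472328)
4230 + (-1*(-1143)/506 + 2203/w) = 4230 + (-1*(-1143)/506 + 2203/(-10472328)) = 4230 + (1143*(1/506) + 2203*(-1/10472328)) = 4230 + (1143/506 - 2203/10472328) = 4230 + 5984378093/2649498984 = 11213365080413/2649498984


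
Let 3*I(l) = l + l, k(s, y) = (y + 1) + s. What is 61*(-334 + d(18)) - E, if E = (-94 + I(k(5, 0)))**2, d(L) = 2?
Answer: -28352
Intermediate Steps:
k(s, y) = 1 + s + y (k(s, y) = (1 + y) + s = 1 + s + y)
I(l) = 2*l/3 (I(l) = (l + l)/3 = (2*l)/3 = 2*l/3)
E = 8100 (E = (-94 + 2*(1 + 5 + 0)/3)**2 = (-94 + (2/3)*6)**2 = (-94 + 4)**2 = (-90)**2 = 8100)
61*(-334 + d(18)) - E = 61*(-334 + 2) - 1*8100 = 61*(-332) - 8100 = -20252 - 8100 = -28352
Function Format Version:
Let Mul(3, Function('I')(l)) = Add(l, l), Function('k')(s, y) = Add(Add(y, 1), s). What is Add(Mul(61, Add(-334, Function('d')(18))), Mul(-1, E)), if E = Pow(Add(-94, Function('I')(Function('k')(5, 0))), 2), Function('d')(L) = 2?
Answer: -28352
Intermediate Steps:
Function('k')(s, y) = Add(1, s, y) (Function('k')(s, y) = Add(Add(1, y), s) = Add(1, s, y))
Function('I')(l) = Mul(Rational(2, 3), l) (Function('I')(l) = Mul(Rational(1, 3), Add(l, l)) = Mul(Rational(1, 3), Mul(2, l)) = Mul(Rational(2, 3), l))
E = 8100 (E = Pow(Add(-94, Mul(Rational(2, 3), Add(1, 5, 0))), 2) = Pow(Add(-94, Mul(Rational(2, 3), 6)), 2) = Pow(Add(-94, 4), 2) = Pow(-90, 2) = 8100)
Add(Mul(61, Add(-334, Function('d')(18))), Mul(-1, E)) = Add(Mul(61, Add(-334, 2)), Mul(-1, 8100)) = Add(Mul(61, -332), -8100) = Add(-20252, -8100) = -28352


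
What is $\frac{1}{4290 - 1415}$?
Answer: $\frac{1}{2875} \approx 0.00034783$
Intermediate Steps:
$\frac{1}{4290 - 1415} = \frac{1}{2875}$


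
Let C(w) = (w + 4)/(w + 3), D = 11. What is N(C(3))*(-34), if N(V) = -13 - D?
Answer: 816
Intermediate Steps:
C(w) = (4 + w)/(3 + w)
N(V) = -24 (N(V) = -13 - 1*11 = -13 - 11 = -24)
N(C(3))*(-34) = -24*(-34) = 816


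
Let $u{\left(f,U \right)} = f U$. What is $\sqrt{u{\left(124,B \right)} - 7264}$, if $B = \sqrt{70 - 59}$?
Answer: $2 \sqrt{-1816 + 31 \sqrt{11}} \approx 82.781 i$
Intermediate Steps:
$B = \sqrt{11} \approx 3.3166$
$u{\left(f,U \right)} = U f$
$\sqrt{u{\left(124,B \right)} - 7264} = \sqrt{\sqrt{11} \cdot 124 - 7264} = \sqrt{124 \sqrt{11} - 7264} = \sqrt{-7264 + 124 \sqrt{11}}$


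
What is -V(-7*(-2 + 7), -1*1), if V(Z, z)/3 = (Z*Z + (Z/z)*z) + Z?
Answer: -3465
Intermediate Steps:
V(Z, z) = 3*Z**2 + 6*Z (V(Z, z) = 3*((Z*Z + (Z/z)*z) + Z) = 3*((Z**2 + Z) + Z) = 3*((Z + Z**2) + Z) = 3*(Z**2 + 2*Z) = 3*Z**2 + 6*Z)
-V(-7*(-2 + 7), -1*1) = -3*(-7*(-2 + 7))*(2 - 7*(-2 + 7)) = -3*(-7*5)*(2 - 7*5) = -3*(-35)*(2 - 35) = -3*(-35)*(-33) = -1*3465 = -3465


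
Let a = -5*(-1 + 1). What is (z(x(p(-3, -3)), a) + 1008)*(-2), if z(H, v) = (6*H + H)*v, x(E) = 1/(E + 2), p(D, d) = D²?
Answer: -2016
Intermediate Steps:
a = 0 (a = -5*0 = 0)
x(E) = 1/(2 + E)
z(H, v) = 7*H*v (z(H, v) = (7*H)*v = 7*H*v)
(z(x(p(-3, -3)), a) + 1008)*(-2) = (7*0/(2 + (-3)²) + 1008)*(-2) = (7*0/(2 + 9) + 1008)*(-2) = (7*0/11 + 1008)*(-2) = (7*(1/11)*0 + 1008)*(-2) = (0 + 1008)*(-2) = 1008*(-2) = -2016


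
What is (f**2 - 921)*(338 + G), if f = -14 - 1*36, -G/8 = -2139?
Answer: 27553550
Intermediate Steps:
G = 17112 (G = -8*(-2139) = 17112)
f = -50 (f = -14 - 36 = -50)
(f**2 - 921)*(338 + G) = ((-50)**2 - 921)*(338 + 17112) = (2500 - 921)*17450 = 1579*17450 = 27553550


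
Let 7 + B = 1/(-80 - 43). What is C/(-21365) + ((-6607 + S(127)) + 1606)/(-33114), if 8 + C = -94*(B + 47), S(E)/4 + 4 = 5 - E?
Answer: 1987373077/5801341002 ≈ 0.34257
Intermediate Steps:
B = -862/123 (B = -7 + 1/(-80 - 43) = -7 + 1/(-123) = -7 - 1/123 = -862/123 ≈ -7.0081)
S(E) = 4 - 4*E (S(E) = -16 + 4*(5 - E) = -16 + (20 - 4*E) = 4 - 4*E)
C = -463370/123 (C = -8 - 94*(-862/123 + 47) = -8 - 94*4919/123 = -8 - 462386/123 = -463370/123 ≈ -3767.2)
C/(-21365) + ((-6607 + S(127)) + 1606)/(-33114) = -463370/123/(-21365) + ((-6607 + (4 - 4*127)) + 1606)/(-33114) = -463370/123*(-1/21365) + ((-6607 + (4 - 508)) + 1606)*(-1/33114) = 92674/525579 + ((-6607 - 504) + 1606)*(-1/33114) = 92674/525579 + (-7111 + 1606)*(-1/33114) = 92674/525579 - 5505*(-1/33114) = 92674/525579 + 1835/11038 = 1987373077/5801341002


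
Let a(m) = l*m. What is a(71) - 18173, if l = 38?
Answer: -15475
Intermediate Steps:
a(m) = 38*m
a(71) - 18173 = 38*71 - 18173 = 2698 - 18173 = -15475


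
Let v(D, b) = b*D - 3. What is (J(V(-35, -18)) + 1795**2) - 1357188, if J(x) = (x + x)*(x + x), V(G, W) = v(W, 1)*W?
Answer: 2436373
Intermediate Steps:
v(D, b) = -3 + D*b (v(D, b) = D*b - 3 = -3 + D*b)
V(G, W) = W*(-3 + W) (V(G, W) = (-3 + W*1)*W = (-3 + W)*W = W*(-3 + W))
J(x) = 4*x**2 (J(x) = (2*x)*(2*x) = 4*x**2)
(J(V(-35, -18)) + 1795**2) - 1357188 = (4*(-18*(-3 - 18))**2 + 1795**2) - 1357188 = (4*(-18*(-21))**2 + 3222025) - 1357188 = (4*378**2 + 3222025) - 1357188 = (4*142884 + 3222025) - 1357188 = (571536 + 3222025) - 1357188 = 3793561 - 1357188 = 2436373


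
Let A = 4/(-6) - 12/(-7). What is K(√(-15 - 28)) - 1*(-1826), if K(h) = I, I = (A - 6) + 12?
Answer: 38494/21 ≈ 1833.0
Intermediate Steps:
A = 22/21 (A = 4*(-⅙) - 12*(-⅐) = -⅔ + 12/7 = 22/21 ≈ 1.0476)
I = 148/21 (I = (22/21 - 6) + 12 = -104/21 + 12 = 148/21 ≈ 7.0476)
K(h) = 148/21
K(√(-15 - 28)) - 1*(-1826) = 148/21 - 1*(-1826) = 148/21 + 1826 = 38494/21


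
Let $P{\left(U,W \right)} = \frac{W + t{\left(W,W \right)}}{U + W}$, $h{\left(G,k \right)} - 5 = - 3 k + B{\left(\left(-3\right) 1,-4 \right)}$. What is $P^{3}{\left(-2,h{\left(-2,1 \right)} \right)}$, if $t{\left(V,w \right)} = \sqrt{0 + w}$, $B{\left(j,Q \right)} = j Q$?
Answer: $\frac{\left(14 + \sqrt{14}\right)^{3}}{1728} \approx 3.2318$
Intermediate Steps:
$B{\left(j,Q \right)} = Q j$
$h{\left(G,k \right)} = 17 - 3 k$ ($h{\left(G,k \right)} = 5 - \left(3 k + 4 \left(-3\right) 1\right) = 5 - \left(-12 + 3 k\right) = 17 - 3 k$)
$t{\left(V,w \right)} = \sqrt{w}$
$P{\left(U,W \right)} = \frac{W + \sqrt{W}}{U + W}$
$P^{3}{\left(-2,h{\left(-2,1 \right)} \right)} = \left(\frac{\left(17 - 3\right) + \sqrt{17 - 3}}{-2 + \left(17 - 3\right)}\right)^{3} = \left(\frac{14 + \sqrt{14}}{-2 + 14}\right)^{3} = \left(\frac{14 + \sqrt{14}}{12}\right)^{3} = \left(\frac{7}{6} + \frac{\sqrt{14}}{12}\right)^{3}$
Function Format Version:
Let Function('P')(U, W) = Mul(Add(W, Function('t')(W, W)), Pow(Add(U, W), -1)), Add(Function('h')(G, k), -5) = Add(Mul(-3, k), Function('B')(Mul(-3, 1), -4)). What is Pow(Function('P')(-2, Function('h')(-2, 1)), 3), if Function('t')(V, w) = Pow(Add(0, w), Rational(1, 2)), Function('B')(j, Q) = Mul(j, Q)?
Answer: Mul(Rational(1, 1728), Pow(Add(14, Pow(14, Rational(1, 2))), 3)) ≈ 3.2318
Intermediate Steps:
Function('B')(j, Q) = Mul(Q, j)
Function('h')(G, k) = Add(17, Mul(-3, k)) (Function('h')(G, k) = Add(5, Add(Mul(-3, k), Mul(-4, Mul(-3, 1)))) = Add(5, Add(Mul(-3, k), Mul(-4, -3))) = Add(5, Add(Mul(-3, k), 12)) = Add(5, Add(12, Mul(-3, k))) = Add(17, Mul(-3, k)))
Function('t')(V, w) = Pow(w, Rational(1, 2))
Function('P')(U, W) = Mul(Pow(Add(U, W), -1), Add(W, Pow(W, Rational(1, 2)))) (Function('P')(U, W) = Mul(Add(W, Pow(W, Rational(1, 2))), Pow(Add(U, W), -1)) = Mul(Pow(Add(U, W), -1), Add(W, Pow(W, Rational(1, 2)))))
Pow(Function('P')(-2, Function('h')(-2, 1)), 3) = Pow(Mul(Pow(Add(-2, Add(17, Mul(-3, 1))), -1), Add(Add(17, Mul(-3, 1)), Pow(Add(17, Mul(-3, 1)), Rational(1, 2)))), 3) = Pow(Mul(Pow(Add(-2, Add(17, -3)), -1), Add(Add(17, -3), Pow(Add(17, -3), Rational(1, 2)))), 3) = Pow(Mul(Pow(Add(-2, 14), -1), Add(14, Pow(14, Rational(1, 2)))), 3) = Pow(Mul(Pow(12, -1), Add(14, Pow(14, Rational(1, 2)))), 3) = Pow(Mul(Rational(1, 12), Add(14, Pow(14, Rational(1, 2)))), 3) = Pow(Add(Rational(7, 6), Mul(Rational(1, 12), Pow(14, Rational(1, 2)))), 3)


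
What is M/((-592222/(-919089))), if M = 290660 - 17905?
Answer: 250686120195/592222 ≈ 4.2330e+5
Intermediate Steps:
M = 272755
M/((-592222/(-919089))) = 272755/((-592222/(-919089))) = 272755/((-592222*(-1/919089))) = 272755/(592222/919089) = 272755*(919089/592222) = 250686120195/592222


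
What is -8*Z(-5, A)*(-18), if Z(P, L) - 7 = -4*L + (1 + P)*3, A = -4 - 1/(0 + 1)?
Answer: 2160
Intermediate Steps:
A = -5 (A = -4 - 1/1 = -4 - 1*1 = -4 - 1 = -5)
Z(P, L) = 10 - 4*L + 3*P (Z(P, L) = 7 + (-4*L + (1 + P)*3) = 7 + (-4*L + (3 + 3*P)) = 7 + (3 - 4*L + 3*P) = 10 - 4*L + 3*P)
-8*Z(-5, A)*(-18) = -8*(10 - 4*(-5) + 3*(-5))*(-18) = -8*(10 + 20 - 15)*(-18) = -8*15*(-18) = -120*(-18) = 2160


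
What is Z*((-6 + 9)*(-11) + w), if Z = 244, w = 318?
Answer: 69540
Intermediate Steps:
Z*((-6 + 9)*(-11) + w) = 244*((-6 + 9)*(-11) + 318) = 244*(3*(-11) + 318) = 244*(-33 + 318) = 244*285 = 69540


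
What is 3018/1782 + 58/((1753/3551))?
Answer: 62051285/520641 ≈ 119.18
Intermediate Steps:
3018/1782 + 58/((1753/3551)) = 3018*(1/1782) + 58/((1753*(1/3551))) = 503/297 + 58/(1753/3551) = 503/297 + 58*(3551/1753) = 503/297 + 205958/1753 = 62051285/520641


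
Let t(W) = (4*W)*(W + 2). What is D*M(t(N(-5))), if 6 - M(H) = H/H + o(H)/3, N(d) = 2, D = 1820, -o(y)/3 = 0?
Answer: 9100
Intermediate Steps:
o(y) = 0 (o(y) = -3*0 = 0)
t(W) = 4*W*(2 + W) (t(W) = (4*W)*(2 + W) = 4*W*(2 + W))
M(H) = 5 (M(H) = 6 - (H/H + 0/3) = 6 - (1 + 0*(1/3)) = 6 - (1 + 0) = 6 - 1*1 = 6 - 1 = 5)
D*M(t(N(-5))) = 1820*5 = 9100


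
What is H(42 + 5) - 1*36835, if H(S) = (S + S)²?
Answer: -27999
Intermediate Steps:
H(S) = 4*S² (H(S) = (2*S)² = 4*S²)
H(42 + 5) - 1*36835 = 4*(42 + 5)² - 1*36835 = 4*47² - 36835 = 4*2209 - 36835 = 8836 - 36835 = -27999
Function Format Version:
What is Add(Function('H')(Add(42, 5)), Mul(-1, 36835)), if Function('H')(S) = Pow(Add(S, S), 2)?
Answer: -27999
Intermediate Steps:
Function('H')(S) = Mul(4, Pow(S, 2)) (Function('H')(S) = Pow(Mul(2, S), 2) = Mul(4, Pow(S, 2)))
Add(Function('H')(Add(42, 5)), Mul(-1, 36835)) = Add(Mul(4, Pow(Add(42, 5), 2)), Mul(-1, 36835)) = Add(Mul(4, Pow(47, 2)), -36835) = Add(Mul(4, 2209), -36835) = Add(8836, -36835) = -27999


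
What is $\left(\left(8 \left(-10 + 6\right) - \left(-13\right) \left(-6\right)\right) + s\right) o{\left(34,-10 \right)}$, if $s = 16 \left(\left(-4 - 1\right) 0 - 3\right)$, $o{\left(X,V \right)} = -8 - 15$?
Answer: $3634$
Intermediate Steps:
$o{\left(X,V \right)} = -23$
$s = -48$ ($s = 16 \left(\left(-5\right) 0 - 3\right) = 16 \left(0 - 3\right) = 16 \left(-3\right) = -48$)
$\left(\left(8 \left(-10 + 6\right) - \left(-13\right) \left(-6\right)\right) + s\right) o{\left(34,-10 \right)} = \left(\left(8 \left(-10 + 6\right) - \left(-13\right) \left(-6\right)\right) - 48\right) \left(-23\right) = \left(\left(8 \left(-4\right) - 78\right) - 48\right) \left(-23\right) = \left(\left(-32 - 78\right) - 48\right) \left(-23\right) = \left(-110 - 48\right) \left(-23\right) = \left(-158\right) \left(-23\right) = 3634$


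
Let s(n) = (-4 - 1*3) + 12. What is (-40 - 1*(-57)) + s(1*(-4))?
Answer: 22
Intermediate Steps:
s(n) = 5 (s(n) = (-4 - 3) + 12 = -7 + 12 = 5)
(-40 - 1*(-57)) + s(1*(-4)) = (-40 - 1*(-57)) + 5 = (-40 + 57) + 5 = 17 + 5 = 22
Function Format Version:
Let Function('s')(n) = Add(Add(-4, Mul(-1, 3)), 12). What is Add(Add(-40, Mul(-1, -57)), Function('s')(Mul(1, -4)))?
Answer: 22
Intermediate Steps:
Function('s')(n) = 5 (Function('s')(n) = Add(Add(-4, -3), 12) = Add(-7, 12) = 5)
Add(Add(-40, Mul(-1, -57)), Function('s')(Mul(1, -4))) = Add(Add(-40, Mul(-1, -57)), 5) = Add(Add(-40, 57), 5) = Add(17, 5) = 22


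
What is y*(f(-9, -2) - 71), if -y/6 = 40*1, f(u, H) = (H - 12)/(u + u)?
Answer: 50560/3 ≈ 16853.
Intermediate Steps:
f(u, H) = (-12 + H)/(2*u) (f(u, H) = (-12 + H)/((2*u)) = (-12 + H)*(1/(2*u)) = (-12 + H)/(2*u))
y = -240 ≈ -240.00
y*(f(-9, -2) - 71) = -240*((½)*(-12 - 2)/(-9) - 71) = -240*((½)*(-⅑)*(-14) - 71) = -240*(7/9 - 71) = -240*(-632/9) = 50560/3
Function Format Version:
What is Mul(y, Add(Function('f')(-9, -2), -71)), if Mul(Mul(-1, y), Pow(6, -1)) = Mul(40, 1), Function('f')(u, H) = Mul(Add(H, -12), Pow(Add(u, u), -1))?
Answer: Rational(50560, 3) ≈ 16853.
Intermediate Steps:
Function('f')(u, H) = Mul(Rational(1, 2), Pow(u, -1), Add(-12, H)) (Function('f')(u, H) = Mul(Add(-12, H), Pow(Mul(2, u), -1)) = Mul(Add(-12, H), Mul(Rational(1, 2), Pow(u, -1))) = Mul(Rational(1, 2), Pow(u, -1), Add(-12, H)))
y = -240 (y = Mul(-6, Mul(40, 1)) = Mul(-6, 40) = -240)
Mul(y, Add(Function('f')(-9, -2), -71)) = Mul(-240, Add(Mul(Rational(1, 2), Pow(-9, -1), Add(-12, -2)), -71)) = Mul(-240, Add(Mul(Rational(1, 2), Rational(-1, 9), -14), -71)) = Mul(-240, Add(Rational(7, 9), -71)) = Mul(-240, Rational(-632, 9)) = Rational(50560, 3)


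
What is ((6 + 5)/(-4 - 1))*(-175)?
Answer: 385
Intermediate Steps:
((6 + 5)/(-4 - 1))*(-175) = (11/(-5))*(-175) = (11*(-⅕))*(-175) = -11/5*(-175) = 385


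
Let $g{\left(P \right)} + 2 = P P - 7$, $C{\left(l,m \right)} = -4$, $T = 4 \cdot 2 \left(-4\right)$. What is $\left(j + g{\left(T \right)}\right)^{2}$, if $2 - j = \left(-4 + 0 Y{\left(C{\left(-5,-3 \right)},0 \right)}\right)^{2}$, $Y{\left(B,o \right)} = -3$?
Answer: $1002001$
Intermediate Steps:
$T = -32$ ($T = 8 \left(-4\right) = -32$)
$g{\left(P \right)} = -9 + P^{2}$ ($g{\left(P \right)} = -2 + \left(P P - 7\right) = -2 + \left(P^{2} - 7\right) = -2 + \left(-7 + P^{2}\right) = -9 + P^{2}$)
$j = -14$ ($j = 2 - \left(-4 + 0 \left(-3\right)\right)^{2} = 2 - \left(-4 + 0\right)^{2} = 2 - \left(-4\right)^{2} = 2 - 16 = -14$)
$\left(j + g{\left(T \right)}\right)^{2} = \left(-14 - \left(9 - \left(-32\right)^{2}\right)\right)^{2} = \left(-14 + \left(-9 + 1024\right)\right)^{2} = \left(-14 + 1015\right)^{2} = 1001^{2} = 1002001$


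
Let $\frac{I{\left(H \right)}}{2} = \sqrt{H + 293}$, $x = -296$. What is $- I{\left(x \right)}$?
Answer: $- 2 i \sqrt{3} \approx - 3.4641 i$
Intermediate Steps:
$I{\left(H \right)} = 2 \sqrt{293 + H}$ ($I{\left(H \right)} = 2 \sqrt{H + 293} = 2 \sqrt{293 + H}$)
$- I{\left(x \right)} = - 2 \sqrt{293 - 296} = - 2 \sqrt{-3} = - 2 i \sqrt{3}$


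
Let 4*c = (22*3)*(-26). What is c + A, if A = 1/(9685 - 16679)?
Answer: -3000427/6994 ≈ -429.00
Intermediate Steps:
c = -429 (c = ((22*3)*(-26))/4 = (66*(-26))/4 = (¼)*(-1716) = -429)
A = -1/6994 (A = 1/(-6994) = -1/6994 ≈ -0.00014298)
c + A = -429 - 1/6994 = -3000427/6994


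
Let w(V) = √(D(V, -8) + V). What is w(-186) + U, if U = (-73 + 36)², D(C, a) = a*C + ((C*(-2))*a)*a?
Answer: 1369 + 9*√310 ≈ 1527.5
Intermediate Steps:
D(C, a) = C*a - 2*C*a² (D(C, a) = C*a + ((-2*C)*a)*a = C*a + (-2*C*a)*a = C*a - 2*C*a²)
w(V) = 3*√15*√(-V) (w(V) = √(V*(-8)*(1 - 2*(-8)) + V) = √(V*(-8)*(1 + 16) + V) = √(V*(-8)*17 + V) = √(-136*V + V) = √(-135*V) = 3*√15*√(-V))
U = 1369 (U = (-37)² = 1369)
w(-186) + U = 3*√15*√(-1*(-186)) + 1369 = 3*√15*√186 + 1369 = 9*√310 + 1369 = 1369 + 9*√310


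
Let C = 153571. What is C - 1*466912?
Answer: -313341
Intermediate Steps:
C - 1*466912 = 153571 - 1*466912 = 153571 - 466912 = -313341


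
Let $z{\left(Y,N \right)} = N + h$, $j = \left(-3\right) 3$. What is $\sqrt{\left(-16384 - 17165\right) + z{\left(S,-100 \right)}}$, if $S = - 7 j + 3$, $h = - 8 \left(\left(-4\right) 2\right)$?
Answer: $i \sqrt{33585} \approx 183.26 i$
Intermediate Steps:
$j = -9$
$h = 64$ ($h = \left(-8\right) \left(-8\right) = 64$)
$S = 66$ ($S = \left(-7\right) \left(-9\right) + 3 = 63 + 3 = 66$)
$z{\left(Y,N \right)} = 64 + N$ ($z{\left(Y,N \right)} = N + 64 = 64 + N$)
$\sqrt{\left(-16384 - 17165\right) + z{\left(S,-100 \right)}} = \sqrt{\left(-16384 - 17165\right) + \left(64 - 100\right)} = \sqrt{-33549 - 36} = \sqrt{-33585} = i \sqrt{33585}$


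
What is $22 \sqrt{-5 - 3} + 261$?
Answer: $261 + 44 i \sqrt{2} \approx 261.0 + 62.225 i$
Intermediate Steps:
$22 \sqrt{-5 - 3} + 261 = 22 \sqrt{-8} + 261 = 22 \cdot 2 i \sqrt{2} + 261 = 44 i \sqrt{2} + 261 = 261 + 44 i \sqrt{2}$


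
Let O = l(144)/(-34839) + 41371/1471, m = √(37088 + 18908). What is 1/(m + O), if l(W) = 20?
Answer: -73863722000381481/144989153906686072955 + 5252749651705122*√13999/144989153906686072955 ≈ 0.0037770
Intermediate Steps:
m = 2*√13999 (m = √55996 = 2*√13999 ≈ 236.63)
O = 1441294849/51248169 (O = 20/(-34839) + 41371/1471 = 20*(-1/34839) + 41371*(1/1471) = -20/34839 + 41371/1471 = 1441294849/51248169 ≈ 28.124)
1/(m + O) = 1/(2*√13999 + 1441294849/51248169) = 1/(1441294849/51248169 + 2*√13999)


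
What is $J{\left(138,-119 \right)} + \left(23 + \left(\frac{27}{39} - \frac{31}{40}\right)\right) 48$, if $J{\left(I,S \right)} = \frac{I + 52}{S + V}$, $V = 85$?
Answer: $\frac{1209359}{1105} \approx 1094.4$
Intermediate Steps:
$J{\left(I,S \right)} = \frac{52 + I}{85 + S}$ ($J{\left(I,S \right)} = \frac{I + 52}{S + 85} = \frac{52 + I}{85 + S}$)
$J{\left(138,-119 \right)} + \left(23 + \left(\frac{27}{39} - \frac{31}{40}\right)\right) 48 = \frac{52 + 138}{85 - 119} + \left(23 + \left(\frac{27}{39} - \frac{31}{40}\right)\right) 48 = \frac{1}{-34} \cdot 190 + \left(23 + \left(27 \cdot \frac{1}{39} - \frac{31}{40}\right)\right) 48 = \left(- \frac{1}{34}\right) 190 + \left(23 + \left(\frac{9}{13} - \frac{31}{40}\right)\right) 48 = - \frac{95}{17} + \left(23 - \frac{43}{520}\right) 48 = - \frac{95}{17} + \frac{11917}{520} \cdot 48 = - \frac{95}{17} + \frac{71502}{65} = \frac{1209359}{1105}$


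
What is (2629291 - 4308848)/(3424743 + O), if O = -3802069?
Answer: 1679557/377326 ≈ 4.4512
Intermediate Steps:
(2629291 - 4308848)/(3424743 + O) = (2629291 - 4308848)/(3424743 - 3802069) = -1679557/(-377326) = -1679557*(-1/377326) = 1679557/377326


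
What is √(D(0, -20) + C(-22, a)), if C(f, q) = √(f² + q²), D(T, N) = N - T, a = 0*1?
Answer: √2 ≈ 1.4142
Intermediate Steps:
a = 0
√(D(0, -20) + C(-22, a)) = √((-20 - 1*0) + √((-22)² + 0²)) = √((-20 + 0) + √(484 + 0)) = √(-20 + √484) = √(-20 + 22) = √2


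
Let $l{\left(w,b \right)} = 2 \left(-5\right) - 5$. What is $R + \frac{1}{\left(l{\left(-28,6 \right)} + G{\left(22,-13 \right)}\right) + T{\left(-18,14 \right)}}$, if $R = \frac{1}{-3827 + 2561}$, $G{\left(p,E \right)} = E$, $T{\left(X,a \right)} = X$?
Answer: $- \frac{328}{14559} \approx -0.022529$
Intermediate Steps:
$l{\left(w,b \right)} = -15$ ($l{\left(w,b \right)} = -10 - 5 = -15$)
$R = - \frac{1}{1266}$ ($R = \frac{1}{-1266} = - \frac{1}{1266} \approx -0.00078989$)
$R + \frac{1}{\left(l{\left(-28,6 \right)} + G{\left(22,-13 \right)}\right) + T{\left(-18,14 \right)}} = - \frac{1}{1266} + \frac{1}{\left(-15 - 13\right) - 18} = - \frac{1}{1266} + \frac{1}{-28 - 18} = - \frac{1}{1266} + \frac{1}{-46} = - \frac{1}{1266} - \frac{1}{46} = - \frac{328}{14559}$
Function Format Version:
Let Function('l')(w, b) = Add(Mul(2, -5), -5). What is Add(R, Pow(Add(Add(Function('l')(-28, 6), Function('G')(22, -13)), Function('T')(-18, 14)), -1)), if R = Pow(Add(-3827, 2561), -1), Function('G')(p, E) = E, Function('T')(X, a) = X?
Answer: Rational(-328, 14559) ≈ -0.022529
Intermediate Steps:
Function('l')(w, b) = -15 (Function('l')(w, b) = Add(-10, -5) = -15)
R = Rational(-1, 1266) (R = Pow(-1266, -1) = Rational(-1, 1266) ≈ -0.00078989)
Add(R, Pow(Add(Add(Function('l')(-28, 6), Function('G')(22, -13)), Function('T')(-18, 14)), -1)) = Add(Rational(-1, 1266), Pow(Add(Add(-15, -13), -18), -1)) = Add(Rational(-1, 1266), Pow(Add(-28, -18), -1)) = Add(Rational(-1, 1266), Pow(-46, -1)) = Add(Rational(-1, 1266), Rational(-1, 46)) = Rational(-328, 14559)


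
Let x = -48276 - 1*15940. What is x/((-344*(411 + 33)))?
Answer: 8027/19092 ≈ 0.42044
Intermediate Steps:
x = -64216 (x = -48276 - 15940 = -64216)
x/((-344*(411 + 33))) = -64216*(-1/(344*(411 + 33))) = -64216/((-344*444)) = -64216/(-152736) = -64216*(-1/152736) = 8027/19092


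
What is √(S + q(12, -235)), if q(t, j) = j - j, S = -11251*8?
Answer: 2*I*√22502 ≈ 300.01*I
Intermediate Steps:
S = -90008
q(t, j) = 0
√(S + q(12, -235)) = √(-90008 + 0) = √(-90008) = 2*I*√22502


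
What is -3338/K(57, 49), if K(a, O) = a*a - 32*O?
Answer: -3338/1681 ≈ -1.9857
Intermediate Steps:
K(a, O) = a**2 - 32*O
-3338/K(57, 49) = -3338/(57**2 - 32*49) = -3338/(3249 - 1568) = -3338/1681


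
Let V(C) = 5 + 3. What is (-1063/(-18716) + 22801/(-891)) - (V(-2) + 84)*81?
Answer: -124695020495/16675956 ≈ -7477.5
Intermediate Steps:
V(C) = 8
(-1063/(-18716) + 22801/(-891)) - (V(-2) + 84)*81 = (-1063/(-18716) + 22801/(-891)) - (8 + 84)*81 = (-1063*(-1/18716) + 22801*(-1/891)) - 92*81 = (1063/18716 - 22801/891) - 1*7452 = -425796383/16675956 - 7452 = -124695020495/16675956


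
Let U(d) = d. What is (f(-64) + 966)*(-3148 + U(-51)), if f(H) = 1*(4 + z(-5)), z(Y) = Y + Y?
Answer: -3071040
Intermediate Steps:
z(Y) = 2*Y
f(H) = -6 (f(H) = 1*(4 + 2*(-5)) = 1*(4 - 10) = 1*(-6) = -6)
(f(-64) + 966)*(-3148 + U(-51)) = (-6 + 966)*(-3148 - 51) = 960*(-3199) = -3071040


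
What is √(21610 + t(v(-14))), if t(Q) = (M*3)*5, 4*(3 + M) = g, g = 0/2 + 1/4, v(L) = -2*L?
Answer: √345055/4 ≈ 146.85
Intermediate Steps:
g = ¼ (g = 0*(½) + 1*(¼) = 0 + ¼ = ¼ ≈ 0.25000)
M = -47/16 (M = -3 + (¼)*(¼) = -3 + 1/16 = -47/16 ≈ -2.9375)
t(Q) = -705/16 (t(Q) = -47/16*3*5 = -141/16*5 = -705/16)
√(21610 + t(v(-14))) = √(21610 - 705/16) = √(345055/16) = √345055/4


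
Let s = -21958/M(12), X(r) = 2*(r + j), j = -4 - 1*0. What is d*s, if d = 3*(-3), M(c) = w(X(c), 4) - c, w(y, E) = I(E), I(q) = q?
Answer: -98811/4 ≈ -24703.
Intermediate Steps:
j = -4 (j = -4 + 0 = -4)
X(r) = -8 + 2*r (X(r) = 2*(r - 4) = 2*(-4 + r) = -8 + 2*r)
w(y, E) = E
M(c) = 4 - c
s = 10979/4 (s = -21958/(4 - 1*12) = -21958/(4 - 12) = -21958/(-8) = -21958*(-1/8) = 10979/4 ≈ 2744.8)
d = -9
d*s = -9*10979/4 = -98811/4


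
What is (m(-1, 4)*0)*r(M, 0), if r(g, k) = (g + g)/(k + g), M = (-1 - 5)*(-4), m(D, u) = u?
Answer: 0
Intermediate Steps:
M = 24 (M = -6*(-4) = 24)
r(g, k) = 2*g/(g + k) (r(g, k) = (2*g)/(g + k) = 2*g/(g + k))
(m(-1, 4)*0)*r(M, 0) = (4*0)*(2*24/(24 + 0)) = 0*(2*24/24) = 0*(2*24*(1/24)) = 0*2 = 0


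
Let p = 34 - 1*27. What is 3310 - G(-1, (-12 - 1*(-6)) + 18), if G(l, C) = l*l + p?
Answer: 3302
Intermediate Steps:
p = 7 (p = 34 - 27 = 7)
G(l, C) = 7 + l² (G(l, C) = l*l + 7 = l² + 7 = 7 + l²)
3310 - G(-1, (-12 - 1*(-6)) + 18) = 3310 - (7 + (-1)²) = 3310 - (7 + 1) = 3310 - 1*8 = 3310 - 8 = 3302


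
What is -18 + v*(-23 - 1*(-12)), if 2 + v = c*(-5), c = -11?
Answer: -601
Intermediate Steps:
v = 53 (v = -2 - 11*(-5) = -2 + 55 = 53)
-18 + v*(-23 - 1*(-12)) = -18 + 53*(-23 - 1*(-12)) = -18 + 53*(-23 + 12) = -18 + 53*(-11) = -18 - 583 = -601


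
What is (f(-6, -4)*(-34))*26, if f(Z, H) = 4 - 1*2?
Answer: -1768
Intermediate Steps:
f(Z, H) = 2 (f(Z, H) = 4 - 2 = 2)
(f(-6, -4)*(-34))*26 = (2*(-34))*26 = -68*26 = -1768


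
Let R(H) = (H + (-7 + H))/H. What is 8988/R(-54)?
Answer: 485352/115 ≈ 4220.5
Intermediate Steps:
R(H) = (-7 + 2*H)/H
8988/R(-54) = 8988/(2 - 7/(-54)) = 8988/(2 - 7*(-1/54)) = 8988/(2 + 7/54) = 8988/(115/54) = 8988*(54/115) = 485352/115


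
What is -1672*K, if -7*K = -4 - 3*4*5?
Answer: -107008/7 ≈ -15287.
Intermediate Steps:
K = 64/7 (K = -(-4 - 3*4*5)/7 = -(-4 - 12*5)/7 = -(-4 - 60)/7 = -⅐*(-64) = 64/7 ≈ 9.1429)
-1672*K = -1672*64/7 = -107008/7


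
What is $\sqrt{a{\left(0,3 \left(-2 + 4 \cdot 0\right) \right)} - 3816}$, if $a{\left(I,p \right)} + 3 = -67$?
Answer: $i \sqrt{3886} \approx 62.338 i$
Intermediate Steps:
$a{\left(I,p \right)} = -70$ ($a{\left(I,p \right)} = -3 - 67 = -70$)
$\sqrt{a{\left(0,3 \left(-2 + 4 \cdot 0\right) \right)} - 3816} = \sqrt{-70 - 3816} = \sqrt{-3886} = i \sqrt{3886}$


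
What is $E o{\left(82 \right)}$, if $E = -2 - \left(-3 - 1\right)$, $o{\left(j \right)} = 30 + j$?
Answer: $224$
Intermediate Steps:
$E = 2$ ($E = -2 - -4 = -2 + 4 = 2$)
$E o{\left(82 \right)} = 2 \left(30 + 82\right) = 2 \cdot 112 = 224$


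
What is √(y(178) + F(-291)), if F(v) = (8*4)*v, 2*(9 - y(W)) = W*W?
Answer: I*√25145 ≈ 158.57*I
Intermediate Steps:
y(W) = 9 - W²/2 (y(W) = 9 - W*W/2 = 9 - W²/2)
F(v) = 32*v
√(y(178) + F(-291)) = √((9 - ½*178²) + 32*(-291)) = √((9 - ½*31684) - 9312) = √((9 - 15842) - 9312) = √(-15833 - 9312) = √(-25145) = I*√25145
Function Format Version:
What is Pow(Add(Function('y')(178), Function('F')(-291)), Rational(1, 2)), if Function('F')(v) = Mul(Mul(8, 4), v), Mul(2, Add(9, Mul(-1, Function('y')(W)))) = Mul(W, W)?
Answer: Mul(I, Pow(25145, Rational(1, 2))) ≈ Mul(158.57, I)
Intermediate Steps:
Function('y')(W) = Add(9, Mul(Rational(-1, 2), Pow(W, 2))) (Function('y')(W) = Add(9, Mul(Rational(-1, 2), Mul(W, W))) = Add(9, Mul(Rational(-1, 2), Pow(W, 2))))
Function('F')(v) = Mul(32, v)
Pow(Add(Function('y')(178), Function('F')(-291)), Rational(1, 2)) = Pow(Add(Add(9, Mul(Rational(-1, 2), Pow(178, 2))), Mul(32, -291)), Rational(1, 2)) = Pow(Add(Add(9, Mul(Rational(-1, 2), 31684)), -9312), Rational(1, 2)) = Pow(Add(Add(9, -15842), -9312), Rational(1, 2)) = Pow(Add(-15833, -9312), Rational(1, 2)) = Pow(-25145, Rational(1, 2)) = Mul(I, Pow(25145, Rational(1, 2)))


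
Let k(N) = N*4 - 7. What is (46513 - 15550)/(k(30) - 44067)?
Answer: -30963/43954 ≈ -0.70444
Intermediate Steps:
k(N) = -7 + 4*N (k(N) = 4*N - 7 = -7 + 4*N)
(46513 - 15550)/(k(30) - 44067) = (46513 - 15550)/((-7 + 4*30) - 44067) = 30963/((-7 + 120) - 44067) = 30963/(113 - 44067) = 30963/(-43954) = 30963*(-1/43954) = -30963/43954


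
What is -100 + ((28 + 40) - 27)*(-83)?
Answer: -3503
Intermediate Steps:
-100 + ((28 + 40) - 27)*(-83) = -100 + (68 - 27)*(-83) = -100 + 41*(-83) = -100 - 3403 = -3503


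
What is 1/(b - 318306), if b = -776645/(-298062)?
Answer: -298062/94874146327 ≈ -3.1417e-6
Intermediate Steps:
b = 776645/298062 (b = -776645*(-1/298062) = 776645/298062 ≈ 2.6056)
1/(b - 318306) = 1/(776645/298062 - 318306) = 1/(-94874146327/298062) = -298062/94874146327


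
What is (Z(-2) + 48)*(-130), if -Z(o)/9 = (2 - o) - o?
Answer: 780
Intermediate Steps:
Z(o) = -18 + 18*o (Z(o) = -9*((2 - o) - o) = -9*(2 - 2*o) = -18 + 18*o)
(Z(-2) + 48)*(-130) = ((-18 + 18*(-2)) + 48)*(-130) = ((-18 - 36) + 48)*(-130) = (-54 + 48)*(-130) = -6*(-130) = 780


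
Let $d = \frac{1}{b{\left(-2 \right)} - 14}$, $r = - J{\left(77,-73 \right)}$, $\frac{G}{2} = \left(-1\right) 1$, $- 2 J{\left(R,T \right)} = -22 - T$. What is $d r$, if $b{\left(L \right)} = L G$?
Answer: $- \frac{51}{20} \approx -2.55$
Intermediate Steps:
$J{\left(R,T \right)} = 11 + \frac{T}{2}$ ($J{\left(R,T \right)} = - \frac{-22 - T}{2} = 11 + \frac{T}{2}$)
$G = -2$ ($G = 2 \left(\left(-1\right) 1\right) = 2 \left(-1\right) = -2$)
$r = \frac{51}{2}$ ($r = - (11 + \frac{1}{2} \left(-73\right)) = - (11 - \frac{73}{2}) = \left(-1\right) \left(- \frac{51}{2}\right) = \frac{51}{2} \approx 25.5$)
$b{\left(L \right)} = - 2 L$ ($b{\left(L \right)} = L \left(-2\right) = - 2 L$)
$d = - \frac{1}{10}$ ($d = \frac{1}{\left(-2\right) \left(-2\right) - 14} = \frac{1}{4 - 14} = \frac{1}{-10} = - \frac{1}{10} \approx -0.1$)
$d r = \left(- \frac{1}{10}\right) \frac{51}{2} = - \frac{51}{20}$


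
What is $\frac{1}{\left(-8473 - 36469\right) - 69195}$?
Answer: $- \frac{1}{114137} \approx -8.7614 \cdot 10^{-6}$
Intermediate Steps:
$\frac{1}{\left(-8473 - 36469\right) - 69195} = \frac{1}{-44942 - 69195} = \frac{1}{-114137} = - \frac{1}{114137}$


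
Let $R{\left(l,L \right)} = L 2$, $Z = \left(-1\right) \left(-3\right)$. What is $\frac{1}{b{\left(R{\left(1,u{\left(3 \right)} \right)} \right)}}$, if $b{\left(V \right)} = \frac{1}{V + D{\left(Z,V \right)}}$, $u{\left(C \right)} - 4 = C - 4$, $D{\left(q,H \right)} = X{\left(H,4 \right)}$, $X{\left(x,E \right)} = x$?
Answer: $12$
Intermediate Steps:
$Z = 3$
$D{\left(q,H \right)} = H$
$u{\left(C \right)} = C$ ($u{\left(C \right)} = 4 + \left(C - 4\right) = 4 + \left(-4 + C\right) = C$)
$R{\left(l,L \right)} = 2 L$
$b{\left(V \right)} = \frac{1}{2 V}$ ($b{\left(V \right)} = \frac{1}{V + V} = \frac{1}{2 V}$)
$\frac{1}{b{\left(R{\left(1,u{\left(3 \right)} \right)} \right)}} = \frac{1}{\frac{1}{2} \frac{1}{2 \cdot 3}} = \frac{1}{\frac{1}{2} \cdot \frac{1}{6}} = \frac{1}{\frac{1}{12}} = 12$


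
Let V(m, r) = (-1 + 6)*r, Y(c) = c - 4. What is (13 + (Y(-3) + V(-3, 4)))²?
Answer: 676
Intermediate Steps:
Y(c) = -4 + c
V(m, r) = 5*r
(13 + (Y(-3) + V(-3, 4)))² = (13 + ((-4 - 3) + 5*4))² = (13 + (-7 + 20))² = (13 + 13)² = 26² = 676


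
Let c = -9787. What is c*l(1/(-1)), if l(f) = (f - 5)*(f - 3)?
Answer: -234888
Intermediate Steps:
l(f) = (-5 + f)*(-3 + f)
c*l(1/(-1)) = -9787*(15 + (1/(-1))² - 8/(-1)) = -9787*(15 + (-1)² - 8*(-1)) = -9787*(15 + 1 + 8) = -9787*24 = -234888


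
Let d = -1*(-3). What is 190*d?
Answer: 570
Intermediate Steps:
d = 3
190*d = 190*3 = 570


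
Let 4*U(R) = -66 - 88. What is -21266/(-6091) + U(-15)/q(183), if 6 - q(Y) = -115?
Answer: 425215/134002 ≈ 3.1732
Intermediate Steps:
U(R) = -77/2 (U(R) = (-66 - 88)/4 = (¼)*(-154) = -77/2)
q(Y) = 121 (q(Y) = 6 - 1*(-115) = 6 + 115 = 121)
-21266/(-6091) + U(-15)/q(183) = -21266/(-6091) - 77/2/121 = -21266*(-1/6091) - 77/2*1/121 = 21266/6091 - 7/22 = 425215/134002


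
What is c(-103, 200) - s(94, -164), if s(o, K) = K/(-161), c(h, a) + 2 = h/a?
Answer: -113783/32200 ≈ -3.5336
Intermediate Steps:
c(h, a) = -2 + h/a
s(o, K) = -K/161 (s(o, K) = K*(-1/161) = -K/161)
c(-103, 200) - s(94, -164) = (-2 - 103/200) - (-1)*(-164)/161 = (-2 - 103*1/200) - 1*164/161 = (-2 - 103/200) - 164/161 = -503/200 - 164/161 = -113783/32200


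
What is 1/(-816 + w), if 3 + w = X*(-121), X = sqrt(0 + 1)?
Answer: -1/940 ≈ -0.0010638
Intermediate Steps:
X = 1 (X = sqrt(1) = 1)
w = -124 (w = -3 + 1*(-121) = -3 - 121 = -124)
1/(-816 + w) = 1/(-816 - 124) = 1/(-940) = -1/940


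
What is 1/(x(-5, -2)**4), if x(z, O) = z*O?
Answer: 1/10000 ≈ 0.00010000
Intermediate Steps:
x(z, O) = O*z
1/(x(-5, -2)**4) = 1/((-2*(-5))**4) = 1/(10**4) = 1/10000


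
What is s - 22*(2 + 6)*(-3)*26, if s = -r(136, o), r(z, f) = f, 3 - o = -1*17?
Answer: 13708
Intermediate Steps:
o = 20 (o = 3 - (-1)*17 = 3 - 1*(-17) = 3 + 17 = 20)
s = -20 (s = -1*20 = -20)
s - 22*(2 + 6)*(-3)*26 = -20 - 22*(2 + 6)*(-3)*26 = -20 - 176*(-3)*26 = -20 - 22*(-24)*26 = -20 + 528*26 = -20 + 13728 = 13708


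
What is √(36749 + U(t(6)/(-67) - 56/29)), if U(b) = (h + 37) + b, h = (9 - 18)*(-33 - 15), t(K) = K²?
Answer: √140497898654/1943 ≈ 192.91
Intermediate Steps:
h = 432 (h = -9*(-48) = 432)
U(b) = 469 + b (U(b) = (432 + 37) + b = 469 + b)
√(36749 + U(t(6)/(-67) - 56/29)) = √(36749 + (469 + (6²/(-67) - 56/29))) = √(36749 + (469 + (36*(-1/67) - 56*1/29))) = √(36749 + (469 + (-36/67 - 56/29))) = √(36749 + (469 - 4796/1943)) = √(36749 + 906471/1943) = √(72309778/1943) = √140497898654/1943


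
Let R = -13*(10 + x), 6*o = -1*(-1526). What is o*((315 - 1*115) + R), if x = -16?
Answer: 212114/3 ≈ 70705.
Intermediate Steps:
o = 763/3 (o = (-1*(-1526))/6 = (1/6)*1526 = 763/3 ≈ 254.33)
R = 78 (R = -13*(10 - 16) = -13*(-6) = 78)
o*((315 - 1*115) + R) = 763*((315 - 1*115) + 78)/3 = 763*((315 - 115) + 78)/3 = 763*(200 + 78)/3 = (763/3)*278 = 212114/3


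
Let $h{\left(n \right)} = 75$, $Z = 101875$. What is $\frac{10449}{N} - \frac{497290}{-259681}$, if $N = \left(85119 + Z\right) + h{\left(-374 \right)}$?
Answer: $\frac{95740949779}{48578264989} \approx 1.9709$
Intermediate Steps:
$N = 187069$ ($N = \left(85119 + 101875\right) + 75 = 186994 + 75 = 187069$)
$\frac{10449}{N} - \frac{497290}{-259681} = \frac{10449}{187069} - \frac{497290}{-259681} = 10449 \cdot \frac{1}{187069} - - \frac{497290}{259681} = \frac{10449}{187069} + \frac{497290}{259681} = \frac{95740949779}{48578264989}$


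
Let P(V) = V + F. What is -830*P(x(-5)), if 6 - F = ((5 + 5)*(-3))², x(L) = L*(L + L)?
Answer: 700520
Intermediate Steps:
x(L) = 2*L² (x(L) = L*(2*L) = 2*L²)
F = -894 (F = 6 - ((5 + 5)*(-3))² = 6 - (10*(-3))² = 6 - 1*(-30)² = 6 - 1*900 = 6 - 900 = -894)
P(V) = -894 + V (P(V) = V - 894 = -894 + V)
-830*P(x(-5)) = -830*(-894 + 2*(-5)²) = -830*(-894 + 2*25) = -830*(-894 + 50) = -830*(-844) = 700520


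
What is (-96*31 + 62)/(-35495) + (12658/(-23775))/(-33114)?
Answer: 7401931631/90144172575 ≈ 0.082112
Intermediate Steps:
(-96*31 + 62)/(-35495) + (12658/(-23775))/(-33114) = (-2976 + 62)*(-1/35495) + (12658*(-1/23775))*(-1/33114) = -2914*(-1/35495) - 12658/23775*(-1/33114) = 94/1145 + 6329/393642675 = 7401931631/90144172575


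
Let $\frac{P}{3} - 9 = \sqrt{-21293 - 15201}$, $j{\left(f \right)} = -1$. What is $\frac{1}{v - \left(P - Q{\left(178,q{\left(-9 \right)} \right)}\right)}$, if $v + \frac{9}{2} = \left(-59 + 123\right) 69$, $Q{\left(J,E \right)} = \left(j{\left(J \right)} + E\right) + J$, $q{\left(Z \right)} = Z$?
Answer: $\frac{6070}{28071603} + \frac{4 i \sqrt{36494}}{28071603} \approx 0.00021623 + 2.7221 \cdot 10^{-5} i$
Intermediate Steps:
$P = 27 + 3 i \sqrt{36494}$ ($P = 27 + 3 \sqrt{-21293 - 15201} = 27 + 3 \sqrt{-36494} = 27 + 3 i \sqrt{36494} \approx 27.0 + 573.1 i$)
$Q{\left(J,E \right)} = -1 + E + J$ ($Q{\left(J,E \right)} = \left(-1 + E\right) + J = -1 + E + J$)
$v = \frac{8823}{2}$ ($v = - \frac{9}{2} + \left(-59 + 123\right) 69 = - \frac{9}{2} + 64 \cdot 69 = - \frac{9}{2} + 4416 = \frac{8823}{2} \approx 4411.5$)
$\frac{1}{v - \left(P - Q{\left(178,q{\left(-9 \right)} \right)}\right)} = \frac{1}{\frac{8823}{2} - \left(-141 + 3 i \sqrt{36494}\right)} = \frac{1}{\frac{8823}{2} + \left(168 - \left(27 + 3 i \sqrt{36494}\right)\right)} = \frac{1}{\frac{8823}{2} + \left(141 - 3 i \sqrt{36494}\right)} = \frac{1}{\frac{9105}{2} - 3 i \sqrt{36494}}$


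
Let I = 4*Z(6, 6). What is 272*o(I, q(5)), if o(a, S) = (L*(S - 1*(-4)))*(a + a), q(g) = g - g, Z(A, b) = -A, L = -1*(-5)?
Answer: -261120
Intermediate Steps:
L = 5
q(g) = 0
I = -24 (I = 4*(-1*6) = 4*(-6) = -24)
o(a, S) = 2*a*(20 + 5*S) (o(a, S) = (5*(S - 1*(-4)))*(a + a) = (5*(S + 4))*(2*a) = (5*(4 + S))*(2*a) = (20 + 5*S)*(2*a) = 2*a*(20 + 5*S))
272*o(I, q(5)) = 272*(10*(-24)*(4 + 0)) = 272*(10*(-24)*4) = 272*(-960) = -261120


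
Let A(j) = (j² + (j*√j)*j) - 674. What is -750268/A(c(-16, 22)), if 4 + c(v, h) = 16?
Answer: 99410510/8017 + 54019296*√3/8017 ≈ 24071.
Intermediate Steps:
c(v, h) = 12 (c(v, h) = -4 + 16 = 12)
A(j) = -674 + j² + j^(5/2) (A(j) = (j² + j^(3/2)*j) - 674 = (j² + j^(5/2)) - 674 = -674 + j² + j^(5/2))
-750268/A(c(-16, 22)) = -750268/(-674 + 12² + 12^(5/2)) = -750268/(-674 + 144 + 288*√3) = -750268/(-530 + 288*√3)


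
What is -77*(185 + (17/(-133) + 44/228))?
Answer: -812251/57 ≈ -14250.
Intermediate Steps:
-77*(185 + (17/(-133) + 44/228)) = -77*(185 + (17*(-1/133) + 44*(1/228))) = -77*(185 + (-17/133 + 11/57)) = -77*(185 + 26/399) = -77*73841/399 = -812251/57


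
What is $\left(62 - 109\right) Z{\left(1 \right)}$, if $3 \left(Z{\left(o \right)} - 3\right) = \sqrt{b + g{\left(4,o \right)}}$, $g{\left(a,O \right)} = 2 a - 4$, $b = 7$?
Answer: $-141 - \frac{47 \sqrt{11}}{3} \approx -192.96$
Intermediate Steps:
$g{\left(a,O \right)} = -4 + 2 a$
$Z{\left(o \right)} = 3 + \frac{\sqrt{11}}{3}$ ($Z{\left(o \right)} = 3 + \frac{\sqrt{7 + \left(-4 + 2 \cdot 4\right)}}{3} = 3 + \frac{\sqrt{7 + \left(-4 + 8\right)}}{3} = 3 + \frac{\sqrt{7 + 4}}{3} = 3 + \frac{\sqrt{11}}{3}$)
$\left(62 - 109\right) Z{\left(1 \right)} = \left(62 - 109\right) \left(3 + \frac{\sqrt{11}}{3}\right) = - 47 \left(3 + \frac{\sqrt{11}}{3}\right) = -141 - \frac{47 \sqrt{11}}{3}$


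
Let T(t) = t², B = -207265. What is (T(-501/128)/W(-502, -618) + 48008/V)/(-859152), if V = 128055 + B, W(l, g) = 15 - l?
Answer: 193385659507/288224241816698880 ≈ 6.7096e-7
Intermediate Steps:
V = -79210 (V = 128055 - 207265 = -79210)
(T(-501/128)/W(-502, -618) + 48008/V)/(-859152) = ((-501/128)²/(15 - 1*(-502)) + 48008/(-79210))/(-859152) = ((-501*1/128)²/(15 + 502) + 48008*(-1/79210))*(-1/859152) = ((-501/128)²/517 - 24004/39605)*(-1/859152) = ((251001/16384)*(1/517) - 24004/39605)*(-1/859152) = (251001/8470528 - 24004/39605)*(-1/859152) = -193385659507/335475261440*(-1/859152) = 193385659507/288224241816698880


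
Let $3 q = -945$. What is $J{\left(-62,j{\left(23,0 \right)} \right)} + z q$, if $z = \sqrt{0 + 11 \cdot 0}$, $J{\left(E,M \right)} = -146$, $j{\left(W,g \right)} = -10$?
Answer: $-146$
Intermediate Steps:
$q = -315$ ($q = \frac{1}{3} \left(-945\right) = -315$)
$z = 0$ ($z = \sqrt{0 + 0} = \sqrt{0} = 0$)
$J{\left(-62,j{\left(23,0 \right)} \right)} + z q = -146 + 0 \left(-315\right) = -146 + 0 = -146$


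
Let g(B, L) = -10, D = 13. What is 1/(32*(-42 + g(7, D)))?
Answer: -1/1664 ≈ -0.00060096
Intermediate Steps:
1/(32*(-42 + g(7, D))) = 1/(32*(-42 - 10)) = 1/(32*(-52)) = 1/(-1664) = -1/1664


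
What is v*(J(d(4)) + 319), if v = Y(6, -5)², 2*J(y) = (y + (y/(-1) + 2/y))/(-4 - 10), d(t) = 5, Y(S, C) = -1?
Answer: 22329/70 ≈ 318.99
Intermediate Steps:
J(y) = -1/(14*y) (J(y) = ((y + (y/(-1) + 2/y))/(-4 - 10))/2 = ((y + (y*(-1) + 2/y))/(-14))/2 = ((y + (-y + 2/y))*(-1/14))/2 = ((2/y)*(-1/14))/2 = (-1/(7*y))/2 = -1/(14*y))
v = 1 (v = (-1)² = 1)
v*(J(d(4)) + 319) = 1*(-1/14/5 + 319) = 1*(-1/14*⅕ + 319) = 1*(-1/70 + 319) = 1*(22329/70) = 22329/70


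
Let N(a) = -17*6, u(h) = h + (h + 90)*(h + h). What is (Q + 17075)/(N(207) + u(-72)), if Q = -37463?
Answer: 3398/461 ≈ 7.3709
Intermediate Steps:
u(h) = h + 2*h*(90 + h) (u(h) = h + (90 + h)*(2*h) = h + 2*h*(90 + h))
N(a) = -102
(Q + 17075)/(N(207) + u(-72)) = (-37463 + 17075)/(-102 - 72*(181 + 2*(-72))) = -20388/(-102 - 72*(181 - 144)) = -20388/(-102 - 72*37) = -20388/(-102 - 2664) = -20388/(-2766) = -20388*(-1/2766) = 3398/461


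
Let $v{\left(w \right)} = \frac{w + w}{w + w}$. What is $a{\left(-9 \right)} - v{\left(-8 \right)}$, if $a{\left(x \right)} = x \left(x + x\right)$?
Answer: $161$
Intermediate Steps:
$a{\left(x \right)} = 2 x^{2}$ ($a{\left(x \right)} = x 2 x = 2 x^{2}$)
$v{\left(w \right)} = 1$ ($v{\left(w \right)} = \frac{2 w}{2 w} = 2 w \frac{1}{2 w} = 1$)
$a{\left(-9 \right)} - v{\left(-8 \right)} = 2 \left(-9\right)^{2} - 1 = 2 \cdot 81 - 1 = 162 - 1 = 161$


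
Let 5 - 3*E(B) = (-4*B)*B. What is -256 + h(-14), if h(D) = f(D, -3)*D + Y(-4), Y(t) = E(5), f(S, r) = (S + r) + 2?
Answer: -11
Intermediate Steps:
E(B) = 5/3 + 4*B²/3 (E(B) = 5/3 - (-4*B)*B/3 = 5/3 - (-4)*B²/3 = 5/3 + 4*B²/3)
f(S, r) = 2 + S + r
Y(t) = 35 (Y(t) = 5/3 + (4/3)*5² = 5/3 + (4/3)*25 = 5/3 + 100/3 = 35)
h(D) = 35 + D*(-1 + D) (h(D) = (2 + D - 3)*D + 35 = (-1 + D)*D + 35 = D*(-1 + D) + 35 = 35 + D*(-1 + D))
-256 + h(-14) = -256 + (35 - 14*(-1 - 14)) = -256 + (35 - 14*(-15)) = -256 + (35 + 210) = -256 + 245 = -11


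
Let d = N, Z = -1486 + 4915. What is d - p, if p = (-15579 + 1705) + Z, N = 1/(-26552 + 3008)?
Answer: 245917079/23544 ≈ 10445.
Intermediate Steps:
Z = 3429
N = -1/23544 (N = 1/(-23544) = -1/23544 ≈ -4.2474e-5)
d = -1/23544 ≈ -4.2474e-5
p = -10445 (p = (-15579 + 1705) + 3429 = -13874 + 3429 = -10445)
d - p = -1/23544 - 1*(-10445) = -1/23544 + 10445 = 245917079/23544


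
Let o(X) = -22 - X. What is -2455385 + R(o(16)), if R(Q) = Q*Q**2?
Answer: -2510257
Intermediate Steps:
R(Q) = Q**3
-2455385 + R(o(16)) = -2455385 + (-22 - 1*16)**3 = -2455385 + (-22 - 16)**3 = -2455385 + (-38)**3 = -2455385 - 54872 = -2510257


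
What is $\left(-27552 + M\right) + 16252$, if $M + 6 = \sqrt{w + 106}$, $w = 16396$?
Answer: $-11306 + \sqrt{16502} \approx -11178.0$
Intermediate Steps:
$M = -6 + \sqrt{16502}$ ($M = -6 + \sqrt{16396 + 106} = -6 + \sqrt{16502} \approx 122.46$)
$\left(-27552 + M\right) + 16252 = \left(-27552 - \left(6 - \sqrt{16502}\right)\right) + 16252 = \left(-27558 + \sqrt{16502}\right) + 16252 = -11306 + \sqrt{16502}$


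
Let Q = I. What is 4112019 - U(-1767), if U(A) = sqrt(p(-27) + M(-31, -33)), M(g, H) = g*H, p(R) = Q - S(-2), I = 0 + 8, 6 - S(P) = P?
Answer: 4112019 - sqrt(1023) ≈ 4.1120e+6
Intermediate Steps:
S(P) = 6 - P
I = 8
Q = 8
p(R) = 0 (p(R) = 8 - (6 - 1*(-2)) = 8 - (6 + 2) = 8 - 1*8 = 8 - 8 = 0)
M(g, H) = H*g
U(A) = sqrt(1023) (U(A) = sqrt(0 - 33*(-31)) = sqrt(0 + 1023) = sqrt(1023))
4112019 - U(-1767) = 4112019 - sqrt(1023)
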